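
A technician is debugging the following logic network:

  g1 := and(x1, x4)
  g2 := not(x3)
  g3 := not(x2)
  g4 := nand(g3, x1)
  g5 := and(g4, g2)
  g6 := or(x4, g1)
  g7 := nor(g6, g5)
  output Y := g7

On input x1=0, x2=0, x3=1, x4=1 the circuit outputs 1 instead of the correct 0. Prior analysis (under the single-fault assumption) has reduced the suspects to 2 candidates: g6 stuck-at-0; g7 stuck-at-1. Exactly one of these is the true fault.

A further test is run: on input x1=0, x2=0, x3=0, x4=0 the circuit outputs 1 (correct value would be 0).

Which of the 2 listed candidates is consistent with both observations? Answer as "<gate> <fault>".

Evaluate each candidate on input x1=0, x2=0, x3=0, x4=0:
  g6 stuck-at-0: g1=0, g2=1, g3=1, g4=1, g5=1, g6=0 [stuck-at-0], g7=0 → 0 — eliminated
  g7 stuck-at-1: g1=0, g2=1, g3=1, g4=1, g5=1, g6=0, g7=1 [stuck-at-1] → 1 — matches
Only g7 stuck-at-1 reproduces the observed 1.

g7 stuck-at-1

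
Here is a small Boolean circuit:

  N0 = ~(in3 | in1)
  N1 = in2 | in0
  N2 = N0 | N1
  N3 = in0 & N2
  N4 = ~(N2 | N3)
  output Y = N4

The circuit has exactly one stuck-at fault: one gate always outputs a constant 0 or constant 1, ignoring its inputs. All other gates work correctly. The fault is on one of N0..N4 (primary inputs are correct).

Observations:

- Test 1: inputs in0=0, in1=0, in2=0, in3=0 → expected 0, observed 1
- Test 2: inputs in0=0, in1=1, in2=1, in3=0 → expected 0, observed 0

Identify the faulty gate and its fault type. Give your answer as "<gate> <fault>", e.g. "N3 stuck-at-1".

Fault-free values for test 1 (in0=0, in1=0, in2=0, in3=0): N0=1, N1=0, N2=1, N3=0, N4=0, giving Y=0. Observed 1.
Test 1: faults giving observed 1 are {N0 stuck-at-0, N2 stuck-at-0, N4 stuck-at-1}.
Test 2 (in0=0, in1=1, in2=1, in3=0): fault-free N0=0, N1=1, N2=1, N3=0, N4=0 → 0; observed 0. Eliminates N2 stuck-at-0, N4 stuck-at-1.
Only N0 stuck-at-0 is consistent with every test.

N0 stuck-at-0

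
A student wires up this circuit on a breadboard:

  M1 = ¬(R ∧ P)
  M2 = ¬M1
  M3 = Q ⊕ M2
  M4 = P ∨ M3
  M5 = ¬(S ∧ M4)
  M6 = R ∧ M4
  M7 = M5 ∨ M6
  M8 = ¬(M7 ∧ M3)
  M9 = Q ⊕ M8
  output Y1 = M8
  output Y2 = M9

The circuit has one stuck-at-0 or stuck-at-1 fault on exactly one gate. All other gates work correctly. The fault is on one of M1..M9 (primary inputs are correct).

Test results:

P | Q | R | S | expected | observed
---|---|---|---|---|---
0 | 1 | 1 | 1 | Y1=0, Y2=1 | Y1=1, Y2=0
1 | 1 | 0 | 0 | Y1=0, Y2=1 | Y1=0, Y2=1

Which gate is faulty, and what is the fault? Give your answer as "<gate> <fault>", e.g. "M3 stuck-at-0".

M6 stuck-at-0

Fault-free values for test 1 (P=0, Q=1, R=1, S=1): M1=1, M2=0, M3=1, M4=1, M5=0, M6=1, M7=1, M8=0, M9=1, giving Y1=0, Y2=1. Observed Y1=1, Y2=0.
Test 1: faults giving observed Y1=1, Y2=0 are {M1 stuck-at-0, M2 stuck-at-1, M3 stuck-at-0, M6 stuck-at-0, M7 stuck-at-0, M8 stuck-at-1}.
Test 2 (P=1, Q=1, R=0, S=0): fault-free M1=1, M2=0, M3=1, M4=1, M5=1, M6=0, M7=1, M8=0, M9=1 → Y1=0, Y2=1; observed Y1=0, Y2=1. Eliminates M1 stuck-at-0, M2 stuck-at-1, M3 stuck-at-0, M7 stuck-at-0, M8 stuck-at-1.
Only M6 stuck-at-0 is consistent with every test.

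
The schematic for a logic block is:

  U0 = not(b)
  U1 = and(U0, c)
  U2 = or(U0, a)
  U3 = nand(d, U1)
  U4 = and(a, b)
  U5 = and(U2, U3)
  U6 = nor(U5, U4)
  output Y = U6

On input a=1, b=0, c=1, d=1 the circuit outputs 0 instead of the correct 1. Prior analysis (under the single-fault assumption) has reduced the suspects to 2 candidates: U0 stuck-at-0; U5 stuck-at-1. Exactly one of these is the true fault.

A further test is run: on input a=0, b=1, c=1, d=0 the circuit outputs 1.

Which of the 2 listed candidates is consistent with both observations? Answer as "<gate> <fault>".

U0 stuck-at-0

Evaluate each candidate on input a=0, b=1, c=1, d=0:
  U0 stuck-at-0: U0=0 [stuck-at-0], U1=0, U2=0, U3=1, U4=0, U5=0, U6=1 → 1 — matches
  U5 stuck-at-1: U0=0, U1=0, U2=0, U3=1, U4=0, U5=1 [stuck-at-1], U6=0 → 0 — eliminated
Only U0 stuck-at-0 reproduces the observed 1.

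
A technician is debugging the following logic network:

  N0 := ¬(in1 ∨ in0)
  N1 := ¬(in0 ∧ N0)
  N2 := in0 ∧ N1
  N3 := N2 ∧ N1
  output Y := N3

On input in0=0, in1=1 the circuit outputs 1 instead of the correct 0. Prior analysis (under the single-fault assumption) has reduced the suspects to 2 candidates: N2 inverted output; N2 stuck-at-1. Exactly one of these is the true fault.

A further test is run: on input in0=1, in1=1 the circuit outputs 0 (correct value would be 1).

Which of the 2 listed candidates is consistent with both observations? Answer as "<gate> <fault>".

N2 inverted output

Evaluate each candidate on input in0=1, in1=1:
  N2 inverted output: N0=0, N1=1, N2=0 [inverted output], N3=0 → 0 — matches
  N2 stuck-at-1: N0=0, N1=1, N2=1 [stuck-at-1], N3=1 → 1 — eliminated
Only N2 inverted output reproduces the observed 0.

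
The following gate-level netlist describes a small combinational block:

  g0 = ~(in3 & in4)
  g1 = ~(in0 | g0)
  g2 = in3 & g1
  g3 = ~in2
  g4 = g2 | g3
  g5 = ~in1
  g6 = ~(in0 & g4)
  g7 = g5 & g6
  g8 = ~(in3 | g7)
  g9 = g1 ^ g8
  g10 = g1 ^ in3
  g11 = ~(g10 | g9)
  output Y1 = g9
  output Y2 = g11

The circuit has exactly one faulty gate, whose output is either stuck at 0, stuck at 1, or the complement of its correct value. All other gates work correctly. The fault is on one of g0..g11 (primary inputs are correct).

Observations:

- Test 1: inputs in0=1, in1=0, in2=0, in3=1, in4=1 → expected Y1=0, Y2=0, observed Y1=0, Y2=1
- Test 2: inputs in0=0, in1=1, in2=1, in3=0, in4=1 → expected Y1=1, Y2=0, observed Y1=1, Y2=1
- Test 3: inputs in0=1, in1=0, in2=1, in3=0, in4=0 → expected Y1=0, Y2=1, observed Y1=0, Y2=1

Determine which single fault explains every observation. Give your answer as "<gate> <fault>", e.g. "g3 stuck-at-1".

g11 stuck-at-1

Fault-free values for test 1 (in0=1, in1=0, in2=0, in3=1, in4=1): g0=0, g1=0, g2=0, g3=1, g4=1, g5=1, g6=0, g7=0, g8=0, g9=0, g10=1, g11=0, giving Y1=0, Y2=0. Observed Y1=0, Y2=1.
Test 1: faults giving observed Y1=0, Y2=1 are {g10 stuck-at-0, g10 inverted output, g11 stuck-at-1, g11 inverted output}.
Test 2 (in0=0, in1=1, in2=1, in3=0, in4=1): fault-free g0=1, g1=0, g2=0, g3=0, g4=0, g5=0, g6=1, g7=0, g8=1, g9=1, g10=0, g11=0 → Y1=1, Y2=0; observed Y1=1, Y2=1. Eliminates g10 stuck-at-0, g10 inverted output.
Test 3 (in0=1, in1=0, in2=1, in3=0, in4=0): fault-free g0=1, g1=0, g2=0, g3=0, g4=0, g5=1, g6=1, g7=1, g8=0, g9=0, g10=0, g11=1 → Y1=0, Y2=1; observed Y1=0, Y2=1. Eliminates g11 inverted output.
Only g11 stuck-at-1 is consistent with every test.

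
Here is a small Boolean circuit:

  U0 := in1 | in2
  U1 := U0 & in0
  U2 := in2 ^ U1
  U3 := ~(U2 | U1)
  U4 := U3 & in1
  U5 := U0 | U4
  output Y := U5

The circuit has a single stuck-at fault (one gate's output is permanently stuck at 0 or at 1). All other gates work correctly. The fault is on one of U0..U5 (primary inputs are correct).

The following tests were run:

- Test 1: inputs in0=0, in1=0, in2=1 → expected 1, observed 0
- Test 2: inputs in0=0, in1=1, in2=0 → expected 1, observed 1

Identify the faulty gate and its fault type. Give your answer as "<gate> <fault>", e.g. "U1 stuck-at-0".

Fault-free values for test 1 (in0=0, in1=0, in2=1): U0=1, U1=0, U2=1, U3=0, U4=0, U5=1, giving Y=1. Observed 0.
Test 1: faults giving observed 0 are {U0 stuck-at-0, U5 stuck-at-0}.
Test 2 (in0=0, in1=1, in2=0): fault-free U0=1, U1=0, U2=0, U3=1, U4=1, U5=1 → 1; observed 1. Eliminates U5 stuck-at-0.
Only U0 stuck-at-0 is consistent with every test.

U0 stuck-at-0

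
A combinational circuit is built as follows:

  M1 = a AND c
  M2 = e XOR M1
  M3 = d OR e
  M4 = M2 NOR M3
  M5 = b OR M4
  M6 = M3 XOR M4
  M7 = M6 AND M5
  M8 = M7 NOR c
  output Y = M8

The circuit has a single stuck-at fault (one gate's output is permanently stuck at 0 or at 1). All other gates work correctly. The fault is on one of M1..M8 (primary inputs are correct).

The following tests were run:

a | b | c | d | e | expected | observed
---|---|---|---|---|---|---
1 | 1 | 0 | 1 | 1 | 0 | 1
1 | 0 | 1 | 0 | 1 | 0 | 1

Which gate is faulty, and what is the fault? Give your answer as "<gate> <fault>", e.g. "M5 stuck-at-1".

M8 stuck-at-1

Fault-free values for test 1 (a=1, b=1, c=0, d=1, e=1): M1=0, M2=1, M3=1, M4=0, M5=1, M6=1, M7=1, M8=0, giving Y=0. Observed 1.
Test 1: faults giving observed 1 are {M3 stuck-at-0, M4 stuck-at-1, M5 stuck-at-0, M6 stuck-at-0, M7 stuck-at-0, M8 stuck-at-1}.
Test 2 (a=1, b=0, c=1, d=0, e=1): fault-free M1=1, M2=0, M3=1, M4=0, M5=0, M6=1, M7=0, M8=0 → 0; observed 1. Eliminates M3 stuck-at-0, M4 stuck-at-1, M5 stuck-at-0, M6 stuck-at-0, M7 stuck-at-0.
Only M8 stuck-at-1 is consistent with every test.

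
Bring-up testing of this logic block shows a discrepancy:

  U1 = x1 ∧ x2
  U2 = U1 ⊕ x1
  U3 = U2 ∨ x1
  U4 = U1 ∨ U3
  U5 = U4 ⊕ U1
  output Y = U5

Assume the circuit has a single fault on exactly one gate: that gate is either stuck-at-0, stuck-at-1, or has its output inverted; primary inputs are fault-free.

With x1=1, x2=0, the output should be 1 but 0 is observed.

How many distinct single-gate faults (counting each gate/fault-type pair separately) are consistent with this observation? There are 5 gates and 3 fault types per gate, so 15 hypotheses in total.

8

Fault-free: U1=0, U2=1, U3=1, U4=1, U5=1 → 1. Observed 0.
  U1: stuck-at-1, inverted output ✓; others ✗
  U2: none of the 3 fault types match ✗
  U3: stuck-at-0, inverted output ✓; others ✗
  U4: stuck-at-0, inverted output ✓; others ✗
  U5: stuck-at-0, inverted output ✓; others ✗
Consistent faults: {U1 stuck-at-1, U1 inverted output, U3 stuck-at-0, U3 inverted output, U4 stuck-at-0, U4 inverted output, U5 stuck-at-0, U5 inverted output} — 8 in all.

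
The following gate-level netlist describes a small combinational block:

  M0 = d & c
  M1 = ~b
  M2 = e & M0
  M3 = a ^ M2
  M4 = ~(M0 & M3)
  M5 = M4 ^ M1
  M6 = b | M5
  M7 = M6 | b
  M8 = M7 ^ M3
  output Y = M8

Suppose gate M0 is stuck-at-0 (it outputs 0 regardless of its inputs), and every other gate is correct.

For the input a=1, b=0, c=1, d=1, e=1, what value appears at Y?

1

Propagate with M0 forced: M0=0 [stuck-at-0], M1=1, M2=0, M3=1, M4=1, M5=0, M6=0, M7=0, M8=1.
So Y = 1. (Without the fault it would be 0.)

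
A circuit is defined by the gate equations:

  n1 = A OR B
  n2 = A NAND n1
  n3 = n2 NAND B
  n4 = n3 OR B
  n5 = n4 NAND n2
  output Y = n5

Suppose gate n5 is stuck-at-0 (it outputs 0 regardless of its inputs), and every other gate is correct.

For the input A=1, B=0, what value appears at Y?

0

Propagate with n5 forced: n1=1, n2=0, n3=1, n4=1, n5=0 [stuck-at-0].
So Y = 0. (Without the fault it would be 1.)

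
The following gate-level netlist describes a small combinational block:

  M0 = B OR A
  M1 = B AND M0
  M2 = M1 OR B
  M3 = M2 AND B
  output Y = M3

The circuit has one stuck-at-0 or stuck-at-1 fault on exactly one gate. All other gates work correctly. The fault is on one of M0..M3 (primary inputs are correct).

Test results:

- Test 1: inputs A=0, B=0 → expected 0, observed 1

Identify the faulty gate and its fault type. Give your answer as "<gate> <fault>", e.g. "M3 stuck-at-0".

Fault-free values for test 1 (A=0, B=0): M0=0, M1=0, M2=0, M3=0, giving Y=0. Observed 1.
Test 1: faults giving observed 1 are {M3 stuck-at-1}.
Only M3 stuck-at-1 is consistent with every test.

M3 stuck-at-1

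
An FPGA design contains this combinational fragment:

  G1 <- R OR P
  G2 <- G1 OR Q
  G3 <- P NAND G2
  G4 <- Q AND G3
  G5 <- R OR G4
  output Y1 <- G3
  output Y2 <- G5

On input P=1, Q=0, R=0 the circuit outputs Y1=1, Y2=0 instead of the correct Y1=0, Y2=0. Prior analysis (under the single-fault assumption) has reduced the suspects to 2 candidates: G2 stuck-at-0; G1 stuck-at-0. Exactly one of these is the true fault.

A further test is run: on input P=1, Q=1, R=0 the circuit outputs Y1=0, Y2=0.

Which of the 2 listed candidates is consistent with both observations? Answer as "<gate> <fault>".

Evaluate each candidate on input P=1, Q=1, R=0:
  G2 stuck-at-0: G1=1, G2=0 [stuck-at-0], G3=1, G4=1, G5=1 → Y1=1, Y2=1 — eliminated
  G1 stuck-at-0: G1=0 [stuck-at-0], G2=1, G3=0, G4=0, G5=0 → Y1=0, Y2=0 — matches
Only G1 stuck-at-0 reproduces the observed Y1=0, Y2=0.

G1 stuck-at-0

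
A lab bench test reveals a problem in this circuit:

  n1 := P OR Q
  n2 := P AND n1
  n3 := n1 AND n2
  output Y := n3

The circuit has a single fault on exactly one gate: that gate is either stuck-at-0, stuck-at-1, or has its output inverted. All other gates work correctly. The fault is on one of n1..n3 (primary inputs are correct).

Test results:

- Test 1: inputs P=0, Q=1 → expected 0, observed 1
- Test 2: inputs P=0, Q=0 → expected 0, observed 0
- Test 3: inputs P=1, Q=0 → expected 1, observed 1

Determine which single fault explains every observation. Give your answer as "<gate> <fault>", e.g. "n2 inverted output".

Fault-free values for test 1 (P=0, Q=1): n1=1, n2=0, n3=0, giving Y=0. Observed 1.
Test 1: faults giving observed 1 are {n2 stuck-at-1, n2 inverted output, n3 stuck-at-1, n3 inverted output}.
Test 2 (P=0, Q=0): fault-free n1=0, n2=0, n3=0 → 0; observed 0. Eliminates n3 stuck-at-1, n3 inverted output.
Test 3 (P=1, Q=0): fault-free n1=1, n2=1, n3=1 → 1; observed 1. Eliminates n2 inverted output.
Only n2 stuck-at-1 is consistent with every test.

n2 stuck-at-1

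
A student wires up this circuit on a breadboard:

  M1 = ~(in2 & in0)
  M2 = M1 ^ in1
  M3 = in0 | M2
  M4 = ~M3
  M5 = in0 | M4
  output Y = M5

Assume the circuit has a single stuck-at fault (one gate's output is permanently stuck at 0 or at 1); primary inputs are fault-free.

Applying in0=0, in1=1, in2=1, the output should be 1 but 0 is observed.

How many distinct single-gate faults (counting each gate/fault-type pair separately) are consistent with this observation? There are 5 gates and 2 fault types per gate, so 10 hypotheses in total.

5

Fault-free: M1=1, M2=0, M3=0, M4=1, M5=1 → 1. Observed 0.
  M1 stuck-at-0: output 0 ✓
  M1 stuck-at-1: output 1 ✗
  M2 stuck-at-0: output 1 ✗
  M2 stuck-at-1: output 0 ✓
  M3 stuck-at-0: output 1 ✗
  M3 stuck-at-1: output 0 ✓
  M4 stuck-at-0: output 0 ✓
  M4 stuck-at-1: output 1 ✗
  M5 stuck-at-0: output 0 ✓
  M5 stuck-at-1: output 1 ✗
Consistent faults: {M1 stuck-at-0, M2 stuck-at-1, M3 stuck-at-1, M4 stuck-at-0, M5 stuck-at-0} — 5 in all.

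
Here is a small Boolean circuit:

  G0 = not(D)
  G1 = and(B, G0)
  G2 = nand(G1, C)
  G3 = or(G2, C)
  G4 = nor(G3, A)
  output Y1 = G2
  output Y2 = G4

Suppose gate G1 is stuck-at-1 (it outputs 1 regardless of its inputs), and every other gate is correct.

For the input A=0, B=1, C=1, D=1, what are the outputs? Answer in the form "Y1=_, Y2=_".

Y1=0, Y2=0

Propagate with G1 forced: G0=0, G1=1 [stuck-at-1], G2=0, G3=1, G4=0.
So the outputs are Y1=0, Y2=0. (Without the fault they would be Y1=1, Y2=0.)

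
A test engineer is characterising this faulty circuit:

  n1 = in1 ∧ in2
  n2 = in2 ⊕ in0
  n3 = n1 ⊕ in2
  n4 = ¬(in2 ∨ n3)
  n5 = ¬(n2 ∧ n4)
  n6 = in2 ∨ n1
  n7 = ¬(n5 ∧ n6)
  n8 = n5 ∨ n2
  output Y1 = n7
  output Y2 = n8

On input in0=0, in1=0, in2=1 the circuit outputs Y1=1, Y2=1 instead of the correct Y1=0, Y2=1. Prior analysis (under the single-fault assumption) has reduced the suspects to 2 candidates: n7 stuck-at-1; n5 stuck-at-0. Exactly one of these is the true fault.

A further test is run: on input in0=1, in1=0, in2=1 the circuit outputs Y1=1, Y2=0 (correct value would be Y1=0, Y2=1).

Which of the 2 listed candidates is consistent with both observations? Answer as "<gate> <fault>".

Evaluate each candidate on input in0=1, in1=0, in2=1:
  n7 stuck-at-1: n1=0, n2=0, n3=1, n4=0, n5=1, n6=1, n7=1 [stuck-at-1], n8=1 → Y1=1, Y2=1 — eliminated
  n5 stuck-at-0: n1=0, n2=0, n3=1, n4=0, n5=0 [stuck-at-0], n6=1, n7=1, n8=0 → Y1=1, Y2=0 — matches
Only n5 stuck-at-0 reproduces the observed Y1=1, Y2=0.

n5 stuck-at-0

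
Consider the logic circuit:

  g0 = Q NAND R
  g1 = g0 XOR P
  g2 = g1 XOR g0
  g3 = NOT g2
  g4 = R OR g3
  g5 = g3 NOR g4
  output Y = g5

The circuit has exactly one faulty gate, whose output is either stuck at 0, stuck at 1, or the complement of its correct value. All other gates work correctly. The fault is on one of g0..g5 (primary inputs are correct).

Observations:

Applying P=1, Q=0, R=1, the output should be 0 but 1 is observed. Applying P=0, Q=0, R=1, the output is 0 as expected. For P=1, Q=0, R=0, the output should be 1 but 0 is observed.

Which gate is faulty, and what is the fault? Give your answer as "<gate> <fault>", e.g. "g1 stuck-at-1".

g4 inverted output

Fault-free values for test 1 (P=1, Q=0, R=1): g0=1, g1=0, g2=1, g3=0, g4=1, g5=0, giving Y=0. Observed 1.
Test 1: faults giving observed 1 are {g4 stuck-at-0, g4 inverted output, g5 stuck-at-1, g5 inverted output}.
Test 2 (P=0, Q=0, R=1): fault-free g0=1, g1=1, g2=0, g3=1, g4=1, g5=0 → 0; observed 0. Eliminates g5 stuck-at-1, g5 inverted output.
Test 3 (P=1, Q=0, R=0): fault-free g0=1, g1=0, g2=1, g3=0, g4=0, g5=1 → 1; observed 0. Eliminates g4 stuck-at-0.
Only g4 inverted output is consistent with every test.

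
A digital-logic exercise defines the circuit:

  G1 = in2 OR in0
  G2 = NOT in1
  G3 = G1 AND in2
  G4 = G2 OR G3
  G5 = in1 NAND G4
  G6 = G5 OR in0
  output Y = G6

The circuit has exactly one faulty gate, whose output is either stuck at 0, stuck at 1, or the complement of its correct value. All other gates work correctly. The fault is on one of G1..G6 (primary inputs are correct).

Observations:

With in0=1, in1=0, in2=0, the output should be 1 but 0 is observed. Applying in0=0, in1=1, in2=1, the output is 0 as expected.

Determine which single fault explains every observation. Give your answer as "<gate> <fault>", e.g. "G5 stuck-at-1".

Fault-free values for test 1 (in0=1, in1=0, in2=0): G1=1, G2=1, G3=0, G4=1, G5=1, G6=1, giving Y=1. Observed 0.
Test 1: faults giving observed 0 are {G6 stuck-at-0, G6 inverted output}.
Test 2 (in0=0, in1=1, in2=1): fault-free G1=1, G2=0, G3=1, G4=1, G5=0, G6=0 → 0; observed 0. Eliminates G6 inverted output.
Only G6 stuck-at-0 is consistent with every test.

G6 stuck-at-0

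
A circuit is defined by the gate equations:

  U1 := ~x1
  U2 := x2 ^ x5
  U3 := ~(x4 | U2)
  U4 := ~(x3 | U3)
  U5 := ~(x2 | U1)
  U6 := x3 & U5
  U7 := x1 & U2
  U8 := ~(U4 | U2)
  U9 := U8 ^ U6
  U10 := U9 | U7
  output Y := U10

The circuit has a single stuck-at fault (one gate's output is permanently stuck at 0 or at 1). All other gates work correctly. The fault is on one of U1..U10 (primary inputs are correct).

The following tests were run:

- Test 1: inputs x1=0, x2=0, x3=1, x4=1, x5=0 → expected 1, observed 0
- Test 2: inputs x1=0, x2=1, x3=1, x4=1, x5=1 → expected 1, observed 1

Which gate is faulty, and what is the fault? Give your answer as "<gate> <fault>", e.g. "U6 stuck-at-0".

U1 stuck-at-0

Fault-free values for test 1 (x1=0, x2=0, x3=1, x4=1, x5=0): U1=1, U2=0, U3=0, U4=0, U5=0, U6=0, U7=0, U8=1, U9=1, U10=1, giving Y=1. Observed 0.
Test 1: faults giving observed 0 are {U1 stuck-at-0, U2 stuck-at-1, U4 stuck-at-1, U5 stuck-at-1, U6 stuck-at-1, U8 stuck-at-0, U9 stuck-at-0, U10 stuck-at-0}.
Test 2 (x1=0, x2=1, x3=1, x4=1, x5=1): fault-free U1=1, U2=0, U3=0, U4=0, U5=0, U6=0, U7=0, U8=1, U9=1, U10=1 → 1; observed 1. Eliminates U2 stuck-at-1, U4 stuck-at-1, U5 stuck-at-1, U6 stuck-at-1, U8 stuck-at-0, U9 stuck-at-0, U10 stuck-at-0.
Only U1 stuck-at-0 is consistent with every test.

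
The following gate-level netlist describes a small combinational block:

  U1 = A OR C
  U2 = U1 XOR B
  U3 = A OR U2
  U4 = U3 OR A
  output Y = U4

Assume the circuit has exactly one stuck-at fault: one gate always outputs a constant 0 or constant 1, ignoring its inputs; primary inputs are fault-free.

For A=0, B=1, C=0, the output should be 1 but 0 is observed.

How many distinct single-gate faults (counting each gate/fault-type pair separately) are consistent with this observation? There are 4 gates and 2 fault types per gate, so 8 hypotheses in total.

4

Fault-free: U1=0, U2=1, U3=1, U4=1 → 1. Observed 0.
  U1 stuck-at-0: output 1 ✗
  U1 stuck-at-1: output 0 ✓
  U2 stuck-at-0: output 0 ✓
  U2 stuck-at-1: output 1 ✗
  U3 stuck-at-0: output 0 ✓
  U3 stuck-at-1: output 1 ✗
  U4 stuck-at-0: output 0 ✓
  U4 stuck-at-1: output 1 ✗
Consistent faults: {U1 stuck-at-1, U2 stuck-at-0, U3 stuck-at-0, U4 stuck-at-0} — 4 in all.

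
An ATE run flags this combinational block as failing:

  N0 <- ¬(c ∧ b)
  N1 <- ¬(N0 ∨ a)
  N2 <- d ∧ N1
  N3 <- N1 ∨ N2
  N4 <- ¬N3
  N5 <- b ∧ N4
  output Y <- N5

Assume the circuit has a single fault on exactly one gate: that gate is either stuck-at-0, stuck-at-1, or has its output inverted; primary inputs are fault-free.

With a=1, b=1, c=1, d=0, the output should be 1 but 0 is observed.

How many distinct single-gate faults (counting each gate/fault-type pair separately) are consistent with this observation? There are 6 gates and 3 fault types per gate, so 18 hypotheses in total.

10

Fault-free: N0=0, N1=0, N2=0, N3=0, N4=1, N5=1 → 1. Observed 0.
  N0: none of the 3 fault types match ✗
  N1: stuck-at-1, inverted output ✓; others ✗
  N2: stuck-at-1, inverted output ✓; others ✗
  N3: stuck-at-1, inverted output ✓; others ✗
  N4: stuck-at-0, inverted output ✓; others ✗
  N5: stuck-at-0, inverted output ✓; others ✗
Consistent faults: {N1 stuck-at-1, N1 inverted output, N2 stuck-at-1, N2 inverted output, N3 stuck-at-1, N3 inverted output, N4 stuck-at-0, N4 inverted output, N5 stuck-at-0, N5 inverted output} — 10 in all.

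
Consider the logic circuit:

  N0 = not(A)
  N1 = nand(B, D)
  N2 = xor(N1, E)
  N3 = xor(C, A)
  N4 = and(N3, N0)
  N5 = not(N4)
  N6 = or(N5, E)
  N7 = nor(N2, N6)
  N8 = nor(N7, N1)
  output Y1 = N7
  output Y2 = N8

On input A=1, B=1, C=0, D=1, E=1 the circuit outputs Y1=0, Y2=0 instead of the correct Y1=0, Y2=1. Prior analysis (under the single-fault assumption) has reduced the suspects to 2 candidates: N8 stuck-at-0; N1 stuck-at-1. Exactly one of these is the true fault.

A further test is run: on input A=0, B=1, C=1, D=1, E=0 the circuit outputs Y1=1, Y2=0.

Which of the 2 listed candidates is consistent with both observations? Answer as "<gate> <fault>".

N8 stuck-at-0

Evaluate each candidate on input A=0, B=1, C=1, D=1, E=0:
  N8 stuck-at-0: N0=1, N1=0, N2=0, N3=1, N4=1, N5=0, N6=0, N7=1, N8=0 [stuck-at-0] → Y1=1, Y2=0 — matches
  N1 stuck-at-1: N0=1, N1=1 [stuck-at-1], N2=1, N3=1, N4=1, N5=0, N6=0, N7=0, N8=0 → Y1=0, Y2=0 — eliminated
Only N8 stuck-at-0 reproduces the observed Y1=1, Y2=0.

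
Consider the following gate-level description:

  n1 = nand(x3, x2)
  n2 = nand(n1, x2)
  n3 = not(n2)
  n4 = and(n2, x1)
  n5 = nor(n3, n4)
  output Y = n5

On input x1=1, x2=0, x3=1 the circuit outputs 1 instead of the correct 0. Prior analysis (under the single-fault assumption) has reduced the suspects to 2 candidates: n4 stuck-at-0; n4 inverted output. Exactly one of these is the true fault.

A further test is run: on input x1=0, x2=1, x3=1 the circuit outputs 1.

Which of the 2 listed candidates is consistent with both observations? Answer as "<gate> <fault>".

Evaluate each candidate on input x1=0, x2=1, x3=1:
  n4 stuck-at-0: n1=0, n2=1, n3=0, n4=0 [stuck-at-0], n5=1 → 1 — matches
  n4 inverted output: n1=0, n2=1, n3=0, n4=1 [inverted output], n5=0 → 0 — eliminated
Only n4 stuck-at-0 reproduces the observed 1.

n4 stuck-at-0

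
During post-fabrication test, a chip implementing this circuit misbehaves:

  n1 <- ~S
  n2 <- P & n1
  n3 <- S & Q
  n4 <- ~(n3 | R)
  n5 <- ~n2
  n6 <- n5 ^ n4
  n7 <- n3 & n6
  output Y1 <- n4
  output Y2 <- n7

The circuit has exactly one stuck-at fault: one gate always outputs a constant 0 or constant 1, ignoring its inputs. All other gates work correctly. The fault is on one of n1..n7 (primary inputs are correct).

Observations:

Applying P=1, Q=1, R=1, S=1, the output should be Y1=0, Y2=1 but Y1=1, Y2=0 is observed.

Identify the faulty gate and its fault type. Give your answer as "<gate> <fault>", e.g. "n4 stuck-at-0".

n4 stuck-at-1

Fault-free values for test 1 (P=1, Q=1, R=1, S=1): n1=0, n2=0, n3=1, n4=0, n5=1, n6=1, n7=1, giving Y1=0, Y2=1. Observed Y1=1, Y2=0.
Test 1: faults giving observed Y1=1, Y2=0 are {n4 stuck-at-1}.
Only n4 stuck-at-1 is consistent with every test.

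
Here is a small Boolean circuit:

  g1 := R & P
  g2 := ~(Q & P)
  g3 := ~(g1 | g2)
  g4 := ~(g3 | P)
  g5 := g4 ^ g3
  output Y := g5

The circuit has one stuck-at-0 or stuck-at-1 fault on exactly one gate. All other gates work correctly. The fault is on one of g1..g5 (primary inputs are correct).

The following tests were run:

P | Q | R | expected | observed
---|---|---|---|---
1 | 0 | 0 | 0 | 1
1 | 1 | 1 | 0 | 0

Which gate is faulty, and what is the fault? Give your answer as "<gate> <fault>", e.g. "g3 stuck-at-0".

g2 stuck-at-0

Fault-free values for test 1 (P=1, Q=0, R=0): g1=0, g2=1, g3=0, g4=0, g5=0, giving Y=0. Observed 1.
Test 1: faults giving observed 1 are {g2 stuck-at-0, g3 stuck-at-1, g4 stuck-at-1, g5 stuck-at-1}.
Test 2 (P=1, Q=1, R=1): fault-free g1=1, g2=0, g3=0, g4=0, g5=0 → 0; observed 0. Eliminates g3 stuck-at-1, g4 stuck-at-1, g5 stuck-at-1.
Only g2 stuck-at-0 is consistent with every test.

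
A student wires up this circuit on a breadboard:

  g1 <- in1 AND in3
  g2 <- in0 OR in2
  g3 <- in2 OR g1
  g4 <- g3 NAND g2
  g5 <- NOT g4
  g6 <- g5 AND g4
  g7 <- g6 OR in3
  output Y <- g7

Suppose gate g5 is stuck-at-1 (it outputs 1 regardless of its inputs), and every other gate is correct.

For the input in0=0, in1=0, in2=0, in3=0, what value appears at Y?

Propagate with g5 forced: g1=0, g2=0, g3=0, g4=1, g5=1 [stuck-at-1], g6=1, g7=1.
So Y = 1. (Without the fault it would be 0.)

1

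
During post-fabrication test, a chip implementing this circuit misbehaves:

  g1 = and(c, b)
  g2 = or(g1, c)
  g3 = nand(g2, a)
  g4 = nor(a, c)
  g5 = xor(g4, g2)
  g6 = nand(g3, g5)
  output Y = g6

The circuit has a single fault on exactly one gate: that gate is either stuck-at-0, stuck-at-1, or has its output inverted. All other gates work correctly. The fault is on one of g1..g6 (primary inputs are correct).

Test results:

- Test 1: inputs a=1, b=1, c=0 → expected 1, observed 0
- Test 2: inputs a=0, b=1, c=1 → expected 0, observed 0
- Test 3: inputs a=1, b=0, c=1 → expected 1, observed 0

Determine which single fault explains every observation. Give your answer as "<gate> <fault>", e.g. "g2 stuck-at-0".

Fault-free values for test 1 (a=1, b=1, c=0): g1=0, g2=0, g3=1, g4=0, g5=0, g6=1, giving Y=1. Observed 0.
Test 1: faults giving observed 0 are {g4 stuck-at-1, g4 inverted output, g5 stuck-at-1, g5 inverted output, g6 stuck-at-0, g6 inverted output}.
Test 2 (a=0, b=1, c=1): fault-free g1=1, g2=1, g3=1, g4=0, g5=1, g6=0 → 0; observed 0. Eliminates g4 stuck-at-1, g4 inverted output, g5 inverted output, g6 inverted output.
Test 3 (a=1, b=0, c=1): fault-free g1=0, g2=1, g3=0, g4=0, g5=1, g6=1 → 1; observed 0. Eliminates g5 stuck-at-1.
Only g6 stuck-at-0 is consistent with every test.

g6 stuck-at-0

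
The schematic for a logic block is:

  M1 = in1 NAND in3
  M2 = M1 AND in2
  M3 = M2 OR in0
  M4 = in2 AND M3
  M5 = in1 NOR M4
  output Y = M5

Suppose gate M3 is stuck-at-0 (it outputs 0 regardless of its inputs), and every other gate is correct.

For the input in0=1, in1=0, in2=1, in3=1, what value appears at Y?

1

Propagate with M3 forced: M1=1, M2=1, M3=0 [stuck-at-0], M4=0, M5=1.
So Y = 1. (Without the fault it would be 0.)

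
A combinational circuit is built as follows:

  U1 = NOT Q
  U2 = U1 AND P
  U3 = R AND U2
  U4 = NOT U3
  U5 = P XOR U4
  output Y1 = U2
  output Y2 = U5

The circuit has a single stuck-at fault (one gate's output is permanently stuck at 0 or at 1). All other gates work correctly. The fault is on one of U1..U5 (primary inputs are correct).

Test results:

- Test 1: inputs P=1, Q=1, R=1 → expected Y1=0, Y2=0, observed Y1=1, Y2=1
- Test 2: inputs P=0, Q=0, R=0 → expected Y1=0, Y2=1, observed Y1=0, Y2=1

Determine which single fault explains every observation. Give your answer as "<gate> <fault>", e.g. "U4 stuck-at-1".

Fault-free values for test 1 (P=1, Q=1, R=1): U1=0, U2=0, U3=0, U4=1, U5=0, giving Y1=0, Y2=0. Observed Y1=1, Y2=1.
Test 1: faults giving observed Y1=1, Y2=1 are {U1 stuck-at-1, U2 stuck-at-1}.
Test 2 (P=0, Q=0, R=0): fault-free U1=1, U2=0, U3=0, U4=1, U5=1 → Y1=0, Y2=1; observed Y1=0, Y2=1. Eliminates U2 stuck-at-1.
Only U1 stuck-at-1 is consistent with every test.

U1 stuck-at-1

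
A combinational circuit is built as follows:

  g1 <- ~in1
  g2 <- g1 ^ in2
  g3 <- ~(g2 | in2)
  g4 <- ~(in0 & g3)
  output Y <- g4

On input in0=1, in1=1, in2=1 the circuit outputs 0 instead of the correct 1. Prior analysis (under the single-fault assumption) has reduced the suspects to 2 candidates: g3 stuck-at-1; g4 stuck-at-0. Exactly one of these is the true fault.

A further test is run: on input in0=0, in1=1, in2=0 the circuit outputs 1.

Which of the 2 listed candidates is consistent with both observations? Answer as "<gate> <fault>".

g3 stuck-at-1

Evaluate each candidate on input in0=0, in1=1, in2=0:
  g3 stuck-at-1: g1=0, g2=0, g3=1 [stuck-at-1], g4=1 → 1 — matches
  g4 stuck-at-0: g1=0, g2=0, g3=1, g4=0 [stuck-at-0] → 0 — eliminated
Only g3 stuck-at-1 reproduces the observed 1.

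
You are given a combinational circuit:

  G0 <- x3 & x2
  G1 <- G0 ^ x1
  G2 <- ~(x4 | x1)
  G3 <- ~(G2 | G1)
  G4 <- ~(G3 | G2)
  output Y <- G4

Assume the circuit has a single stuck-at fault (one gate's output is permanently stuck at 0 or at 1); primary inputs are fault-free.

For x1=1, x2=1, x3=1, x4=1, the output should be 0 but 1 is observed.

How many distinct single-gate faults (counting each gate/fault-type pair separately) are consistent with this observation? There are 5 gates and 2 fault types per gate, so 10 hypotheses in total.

4

Fault-free: G0=1, G1=0, G2=0, G3=1, G4=0 → 0. Observed 1.
  G0 stuck-at-0: output 1 ✓
  G0 stuck-at-1: output 0 ✗
  G1 stuck-at-0: output 0 ✗
  G1 stuck-at-1: output 1 ✓
  G2 stuck-at-0: output 0 ✗
  G2 stuck-at-1: output 0 ✗
  G3 stuck-at-0: output 1 ✓
  G3 stuck-at-1: output 0 ✗
  G4 stuck-at-0: output 0 ✗
  G4 stuck-at-1: output 1 ✓
Consistent faults: {G0 stuck-at-0, G1 stuck-at-1, G3 stuck-at-0, G4 stuck-at-1} — 4 in all.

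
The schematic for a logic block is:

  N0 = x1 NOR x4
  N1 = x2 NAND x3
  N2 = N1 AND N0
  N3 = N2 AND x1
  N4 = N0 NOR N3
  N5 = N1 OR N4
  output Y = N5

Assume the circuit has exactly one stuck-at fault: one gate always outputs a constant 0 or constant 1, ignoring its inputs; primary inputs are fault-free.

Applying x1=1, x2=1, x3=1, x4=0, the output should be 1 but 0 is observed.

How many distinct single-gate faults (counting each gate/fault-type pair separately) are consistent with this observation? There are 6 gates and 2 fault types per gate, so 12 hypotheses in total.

Fault-free: N0=0, N1=0, N2=0, N3=0, N4=1, N5=1 → 1. Observed 0.
  N0 stuck-at-0: output 1 ✗
  N0 stuck-at-1: output 0 ✓
  N1 stuck-at-0: output 1 ✗
  N1 stuck-at-1: output 1 ✗
  N2 stuck-at-0: output 1 ✗
  N2 stuck-at-1: output 0 ✓
  N3 stuck-at-0: output 1 ✗
  N3 stuck-at-1: output 0 ✓
  N4 stuck-at-0: output 0 ✓
  N4 stuck-at-1: output 1 ✗
  N5 stuck-at-0: output 0 ✓
  N5 stuck-at-1: output 1 ✗
Consistent faults: {N0 stuck-at-1, N2 stuck-at-1, N3 stuck-at-1, N4 stuck-at-0, N5 stuck-at-0} — 5 in all.

5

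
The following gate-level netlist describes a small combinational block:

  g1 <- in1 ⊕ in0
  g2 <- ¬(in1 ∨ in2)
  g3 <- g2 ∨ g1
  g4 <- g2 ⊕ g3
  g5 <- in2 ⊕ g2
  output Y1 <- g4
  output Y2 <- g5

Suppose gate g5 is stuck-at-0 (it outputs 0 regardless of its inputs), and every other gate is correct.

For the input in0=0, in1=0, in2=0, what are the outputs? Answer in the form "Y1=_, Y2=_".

Y1=0, Y2=0

Propagate with g5 forced: g1=0, g2=1, g3=1, g4=0, g5=0 [stuck-at-0].
So the outputs are Y1=0, Y2=0. (Without the fault they would be Y1=0, Y2=1.)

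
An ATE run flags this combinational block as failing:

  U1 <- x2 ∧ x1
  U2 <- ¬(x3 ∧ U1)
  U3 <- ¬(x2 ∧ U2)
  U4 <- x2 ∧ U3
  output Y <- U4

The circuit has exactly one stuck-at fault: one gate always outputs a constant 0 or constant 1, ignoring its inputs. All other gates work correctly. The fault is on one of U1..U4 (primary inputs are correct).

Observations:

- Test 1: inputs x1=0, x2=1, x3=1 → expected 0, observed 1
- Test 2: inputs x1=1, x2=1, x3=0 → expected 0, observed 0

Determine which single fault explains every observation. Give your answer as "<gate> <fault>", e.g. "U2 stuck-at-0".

Fault-free values for test 1 (x1=0, x2=1, x3=1): U1=0, U2=1, U3=0, U4=0, giving Y=0. Observed 1.
Test 1: faults giving observed 1 are {U1 stuck-at-1, U2 stuck-at-0, U3 stuck-at-1, U4 stuck-at-1}.
Test 2 (x1=1, x2=1, x3=0): fault-free U1=1, U2=1, U3=0, U4=0 → 0; observed 0. Eliminates U2 stuck-at-0, U3 stuck-at-1, U4 stuck-at-1.
Only U1 stuck-at-1 is consistent with every test.

U1 stuck-at-1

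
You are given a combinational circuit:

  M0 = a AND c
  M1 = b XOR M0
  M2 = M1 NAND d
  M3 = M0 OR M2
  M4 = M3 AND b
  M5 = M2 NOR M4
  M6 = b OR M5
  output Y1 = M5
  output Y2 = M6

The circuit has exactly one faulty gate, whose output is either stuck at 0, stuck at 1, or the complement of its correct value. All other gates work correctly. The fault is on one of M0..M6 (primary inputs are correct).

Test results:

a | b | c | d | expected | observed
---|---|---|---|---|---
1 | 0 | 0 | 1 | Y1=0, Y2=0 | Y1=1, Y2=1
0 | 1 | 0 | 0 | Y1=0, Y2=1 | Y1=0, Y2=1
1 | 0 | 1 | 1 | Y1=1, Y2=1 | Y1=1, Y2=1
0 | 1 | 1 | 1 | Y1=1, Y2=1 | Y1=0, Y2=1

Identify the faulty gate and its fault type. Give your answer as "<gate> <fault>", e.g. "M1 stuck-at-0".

Fault-free values for test 1 (a=1, b=0, c=0, d=1): M0=0, M1=0, M2=1, M3=1, M4=0, M5=0, M6=0, giving Y1=0, Y2=0. Observed Y1=1, Y2=1.
Test 1: faults giving observed Y1=1, Y2=1 are {M0 stuck-at-1, M0 inverted output, M1 stuck-at-1, M1 inverted output, M2 stuck-at-0, M2 inverted output, M5 stuck-at-1, M5 inverted output}.
Test 2 (a=0, b=1, c=0, d=0): fault-free M0=0, M1=1, M2=1, M3=1, M4=1, M5=0, M6=1 → Y1=0, Y2=1; observed Y1=0, Y2=1. Eliminates M2 stuck-at-0, M2 inverted output, M5 stuck-at-1, M5 inverted output.
Test 3 (a=1, b=0, c=1, d=1): fault-free M0=1, M1=1, M2=0, M3=1, M4=0, M5=1, M6=1 → Y1=1, Y2=1; observed Y1=1, Y2=1. Eliminates M0 inverted output, M1 inverted output.
Test 4 (a=0, b=1, c=1, d=1): fault-free M0=0, M1=1, M2=0, M3=0, M4=0, M5=1, M6=1 → Y1=1, Y2=1; observed Y1=0, Y2=1. Eliminates M1 stuck-at-1.
Only M0 stuck-at-1 is consistent with every test.

M0 stuck-at-1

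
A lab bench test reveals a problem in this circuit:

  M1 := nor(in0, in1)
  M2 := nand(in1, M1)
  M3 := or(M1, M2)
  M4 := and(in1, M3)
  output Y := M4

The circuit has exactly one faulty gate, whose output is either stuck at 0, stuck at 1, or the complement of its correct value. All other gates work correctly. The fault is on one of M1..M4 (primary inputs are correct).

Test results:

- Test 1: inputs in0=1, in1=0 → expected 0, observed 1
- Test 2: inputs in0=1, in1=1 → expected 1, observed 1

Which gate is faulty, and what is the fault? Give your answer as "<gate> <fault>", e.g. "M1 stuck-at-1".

M4 stuck-at-1

Fault-free values for test 1 (in0=1, in1=0): M1=0, M2=1, M3=1, M4=0, giving Y=0. Observed 1.
Test 1: faults giving observed 1 are {M4 stuck-at-1, M4 inverted output}.
Test 2 (in0=1, in1=1): fault-free M1=0, M2=1, M3=1, M4=1 → 1; observed 1. Eliminates M4 inverted output.
Only M4 stuck-at-1 is consistent with every test.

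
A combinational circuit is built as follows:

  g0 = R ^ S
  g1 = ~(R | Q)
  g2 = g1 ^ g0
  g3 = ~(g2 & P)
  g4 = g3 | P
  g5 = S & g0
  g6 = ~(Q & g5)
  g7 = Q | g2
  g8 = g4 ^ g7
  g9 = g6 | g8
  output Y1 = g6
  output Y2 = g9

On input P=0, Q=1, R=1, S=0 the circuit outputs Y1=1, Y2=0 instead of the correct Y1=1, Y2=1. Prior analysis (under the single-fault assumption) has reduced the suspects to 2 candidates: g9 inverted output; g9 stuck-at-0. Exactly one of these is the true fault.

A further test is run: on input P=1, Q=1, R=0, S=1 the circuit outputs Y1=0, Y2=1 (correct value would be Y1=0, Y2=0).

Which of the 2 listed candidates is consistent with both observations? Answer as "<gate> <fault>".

g9 inverted output

Evaluate each candidate on input P=1, Q=1, R=0, S=1:
  g9 inverted output: g0=1, g1=0, g2=1, g3=0, g4=1, g5=1, g6=0, g7=1, g8=0, g9=1 [inverted output] → Y1=0, Y2=1 — matches
  g9 stuck-at-0: g0=1, g1=0, g2=1, g3=0, g4=1, g5=1, g6=0, g7=1, g8=0, g9=0 [stuck-at-0] → Y1=0, Y2=0 — eliminated
Only g9 inverted output reproduces the observed Y1=0, Y2=1.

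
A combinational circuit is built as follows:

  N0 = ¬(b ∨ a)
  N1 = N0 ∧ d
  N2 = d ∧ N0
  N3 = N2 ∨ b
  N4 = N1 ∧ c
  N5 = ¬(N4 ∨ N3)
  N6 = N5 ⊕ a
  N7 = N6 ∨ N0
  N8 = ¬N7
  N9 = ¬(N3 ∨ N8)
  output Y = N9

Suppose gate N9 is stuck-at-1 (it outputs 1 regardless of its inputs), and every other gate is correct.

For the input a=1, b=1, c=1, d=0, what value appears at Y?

Propagate with N9 forced: N0=0, N1=0, N2=0, N3=1, N4=0, N5=0, N6=1, N7=1, N8=0, N9=1 [stuck-at-1].
So Y = 1. (Without the fault it would be 0.)

1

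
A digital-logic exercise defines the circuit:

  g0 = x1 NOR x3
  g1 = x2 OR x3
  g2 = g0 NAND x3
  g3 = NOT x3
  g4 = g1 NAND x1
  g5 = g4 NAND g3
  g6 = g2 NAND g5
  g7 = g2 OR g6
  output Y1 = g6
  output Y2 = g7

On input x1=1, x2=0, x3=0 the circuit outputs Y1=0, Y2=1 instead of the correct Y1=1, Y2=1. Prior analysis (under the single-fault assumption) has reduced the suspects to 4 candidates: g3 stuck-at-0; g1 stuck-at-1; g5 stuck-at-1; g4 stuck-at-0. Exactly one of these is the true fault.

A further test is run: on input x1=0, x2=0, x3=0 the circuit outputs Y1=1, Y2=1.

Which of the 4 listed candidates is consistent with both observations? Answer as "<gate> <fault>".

g1 stuck-at-1

Evaluate each candidate on input x1=0, x2=0, x3=0:
  g3 stuck-at-0: g0=1, g1=0, g2=1, g3=0 [stuck-at-0], g4=1, g5=1, g6=0, g7=1 → Y1=0, Y2=1 — eliminated
  g1 stuck-at-1: g0=1, g1=1 [stuck-at-1], g2=1, g3=1, g4=1, g5=0, g6=1, g7=1 → Y1=1, Y2=1 — matches
  g5 stuck-at-1: g0=1, g1=0, g2=1, g3=1, g4=1, g5=1 [stuck-at-1], g6=0, g7=1 → Y1=0, Y2=1 — eliminated
  g4 stuck-at-0: g0=1, g1=0, g2=1, g3=1, g4=0 [stuck-at-0], g5=1, g6=0, g7=1 → Y1=0, Y2=1 — eliminated
Only g1 stuck-at-1 reproduces the observed Y1=1, Y2=1.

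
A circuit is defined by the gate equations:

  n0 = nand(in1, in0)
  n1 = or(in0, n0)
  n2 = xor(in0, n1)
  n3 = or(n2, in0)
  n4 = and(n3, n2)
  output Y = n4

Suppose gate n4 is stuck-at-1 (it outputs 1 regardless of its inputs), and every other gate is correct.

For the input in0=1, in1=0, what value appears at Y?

Propagate with n4 forced: n0=1, n1=1, n2=0, n3=1, n4=1 [stuck-at-1].
So Y = 1. (Without the fault it would be 0.)

1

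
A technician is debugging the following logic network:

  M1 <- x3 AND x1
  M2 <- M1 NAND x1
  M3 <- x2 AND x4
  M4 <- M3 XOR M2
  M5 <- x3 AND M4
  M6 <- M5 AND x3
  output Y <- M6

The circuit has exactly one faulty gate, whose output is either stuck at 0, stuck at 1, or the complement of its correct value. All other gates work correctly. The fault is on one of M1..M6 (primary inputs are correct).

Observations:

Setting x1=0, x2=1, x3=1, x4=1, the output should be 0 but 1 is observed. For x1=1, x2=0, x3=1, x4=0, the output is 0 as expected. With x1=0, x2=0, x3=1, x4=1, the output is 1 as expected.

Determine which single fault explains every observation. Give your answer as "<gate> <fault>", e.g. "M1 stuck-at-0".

Fault-free values for test 1 (x1=0, x2=1, x3=1, x4=1): M1=0, M2=1, M3=1, M4=0, M5=0, M6=0, giving Y=0. Observed 1.
Test 1: faults giving observed 1 are {M2 stuck-at-0, M2 inverted output, M3 stuck-at-0, M3 inverted output, M4 stuck-at-1, M4 inverted output, M5 stuck-at-1, M5 inverted output, M6 stuck-at-1, M6 inverted output}.
Test 2 (x1=1, x2=0, x3=1, x4=0): fault-free M1=1, M2=0, M3=0, M4=0, M5=0, M6=0 → 0; observed 0. Eliminates M2 inverted output, M3 inverted output, M4 stuck-at-1, M4 inverted output, M5 stuck-at-1, M5 inverted output, M6 stuck-at-1, M6 inverted output.
Test 3 (x1=0, x2=0, x3=1, x4=1): fault-free M1=0, M2=1, M3=0, M4=1, M5=1, M6=1 → 1; observed 1. Eliminates M2 stuck-at-0.
Only M3 stuck-at-0 is consistent with every test.

M3 stuck-at-0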